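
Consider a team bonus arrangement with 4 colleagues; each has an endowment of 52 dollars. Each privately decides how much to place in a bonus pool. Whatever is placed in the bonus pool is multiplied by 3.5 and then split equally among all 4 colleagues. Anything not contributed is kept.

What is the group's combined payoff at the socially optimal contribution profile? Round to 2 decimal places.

Each contributed unit returns 3.500 to the group as a whole (0.8750 to each of 4 players), which exceeds 1, so the social optimum is full contribution: group total = 3.500 × 208 = 728.00.

728.00 dollars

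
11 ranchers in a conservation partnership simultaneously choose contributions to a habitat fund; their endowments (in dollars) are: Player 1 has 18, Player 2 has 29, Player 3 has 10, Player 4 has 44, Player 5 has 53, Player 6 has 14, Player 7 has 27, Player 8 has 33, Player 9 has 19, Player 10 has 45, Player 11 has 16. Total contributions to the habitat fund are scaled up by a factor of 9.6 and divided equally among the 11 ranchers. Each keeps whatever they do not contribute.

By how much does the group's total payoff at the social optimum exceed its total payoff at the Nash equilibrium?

2648.80 dollars

The private return per contributed unit is 9.6/11 = 0.8727 < 1 for every player regardless of endowment, so the Nash equilibrium is zero contribution and the group total is Σ E_j = 18 + 29 + 10 + 44 + 53 + 14 + 27 + 33 + 19 + 45 + 16 = 308.
Each contributed unit returns 9.600 to the group, so the social optimum is full contribution by everyone: group total = 9.600 × 308 = 2956.80.
Efficiency loss = (9.600 − 1) × 308 = 2648.80.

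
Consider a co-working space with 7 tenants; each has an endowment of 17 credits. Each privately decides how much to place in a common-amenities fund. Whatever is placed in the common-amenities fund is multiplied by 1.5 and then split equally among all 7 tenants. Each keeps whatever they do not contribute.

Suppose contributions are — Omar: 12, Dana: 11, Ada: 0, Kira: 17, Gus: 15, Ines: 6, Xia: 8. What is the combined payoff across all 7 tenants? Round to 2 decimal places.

153.50 credits

Total contributed: 12 + 11 + 0 + 17 + 15 + 6 + 8 = 69; total kept: 7 × 17 − 69 = 50.
The common-amenities fund pays out 1.5 × 69 = 103.50 in aggregate.
Group total = 50 + 103.50 = 153.50.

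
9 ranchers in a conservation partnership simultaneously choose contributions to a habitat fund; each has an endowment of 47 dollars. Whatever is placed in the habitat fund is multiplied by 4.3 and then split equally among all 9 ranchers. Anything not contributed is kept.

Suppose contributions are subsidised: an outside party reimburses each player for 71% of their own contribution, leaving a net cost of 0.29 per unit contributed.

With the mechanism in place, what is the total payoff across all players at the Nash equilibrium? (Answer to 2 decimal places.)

With the mechanism, a contributed unit returns (4.3/9) / 0.29 = 1.6475 per unit of net cost to the contributor — now above 1 — so contributing fully is weakly dominant for every player.
So the Nash equilibrium is full contribution by all 9; the group earns 9 × (47 × 0.71 + 4.3 × 47) = 2119.23.

2119.23 dollars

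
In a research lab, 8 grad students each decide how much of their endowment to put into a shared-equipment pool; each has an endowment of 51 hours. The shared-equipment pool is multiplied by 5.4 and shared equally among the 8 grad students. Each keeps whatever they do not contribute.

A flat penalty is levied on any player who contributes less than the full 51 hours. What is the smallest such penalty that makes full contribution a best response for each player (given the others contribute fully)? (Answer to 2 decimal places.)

16.58 hours

Given the others contribute fully, the best deviation is to contribute 0 (any partial contribution still incurs the fine and gives up units whose private return 0.6750 is below 1).
Deviating from 51 to 0 saves 51 hours but forfeits the deviator's share of the drop in the shared-equipment pool: 5.4/8 × 51 = 34.42.
So the deviation gain is 51 − 34.42 = 16.58, and the fine must be at least 16.58 hours to wipe it out.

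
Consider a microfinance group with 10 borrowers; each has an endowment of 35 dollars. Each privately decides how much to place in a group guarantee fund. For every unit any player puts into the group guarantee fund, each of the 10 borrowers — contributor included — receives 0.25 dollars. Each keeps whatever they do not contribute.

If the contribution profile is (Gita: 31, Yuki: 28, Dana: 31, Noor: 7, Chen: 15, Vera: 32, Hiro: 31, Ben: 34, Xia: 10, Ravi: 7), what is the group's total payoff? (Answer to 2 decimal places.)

Total contributed: 31 + 28 + 31 + 7 + 15 + 32 + 31 + 34 + 10 + 7 = 226; total kept: 10 × 35 − 226 = 124.
The group guarantee fund pays out 0.25 × 10 × 226 = 565.00 in aggregate.
Group total = 124 + 565.00 = 689.00.

689.00 dollars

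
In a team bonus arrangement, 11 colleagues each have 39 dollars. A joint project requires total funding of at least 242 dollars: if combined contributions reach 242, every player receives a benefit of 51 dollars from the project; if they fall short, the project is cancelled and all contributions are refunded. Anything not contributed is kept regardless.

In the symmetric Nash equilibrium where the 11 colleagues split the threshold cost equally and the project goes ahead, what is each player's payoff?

68 dollars

Equal share of the threshold: 242/11 = 22.
At this profile no one gains by cutting their contribution: any cut drops the total below 242, the project is cancelled, contributions are refunded, and the deviator ends with 39, which is less than 39 − 22 + 51 = 68. Contributing more than 22 just wastes the excess. So contributing exactly 22 is a best response.
Each player's payoff: 39 − 22 + 51 = 68.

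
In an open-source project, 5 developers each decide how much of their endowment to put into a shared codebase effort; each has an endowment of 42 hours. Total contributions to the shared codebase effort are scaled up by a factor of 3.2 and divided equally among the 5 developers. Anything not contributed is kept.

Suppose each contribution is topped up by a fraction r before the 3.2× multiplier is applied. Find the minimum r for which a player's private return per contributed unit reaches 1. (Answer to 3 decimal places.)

0.563

With matching at rate r, one contributed unit becomes (1 + r) in the shared codebase effort and returns 3.2 × (1 + r) / 5 to the contributor.
Setting this equal to 1: 1 + r = 5/3.2 = 1.5625.
So the minimum matching rate is r = 1.5625 − 1 = 0.563.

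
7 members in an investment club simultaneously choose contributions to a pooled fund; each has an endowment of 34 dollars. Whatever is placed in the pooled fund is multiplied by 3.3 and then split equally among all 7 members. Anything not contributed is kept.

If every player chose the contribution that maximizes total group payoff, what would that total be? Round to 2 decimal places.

Each contributed unit returns 3.300 to the group as a whole (0.4714 to each of 7 players), which exceeds 1, so the social optimum is full contribution: group total = 3.300 × 238 = 785.40.

785.40 dollars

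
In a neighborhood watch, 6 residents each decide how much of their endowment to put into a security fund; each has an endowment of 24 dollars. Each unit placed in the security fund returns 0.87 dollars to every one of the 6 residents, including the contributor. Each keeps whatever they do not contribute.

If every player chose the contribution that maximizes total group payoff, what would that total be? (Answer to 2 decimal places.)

751.68 dollars

Each contributed unit returns 5.220 to the group as a whole (0.87 to each of 6 players), which exceeds 1, so the social optimum is full contribution: group total = 5.220 × 144 = 751.68.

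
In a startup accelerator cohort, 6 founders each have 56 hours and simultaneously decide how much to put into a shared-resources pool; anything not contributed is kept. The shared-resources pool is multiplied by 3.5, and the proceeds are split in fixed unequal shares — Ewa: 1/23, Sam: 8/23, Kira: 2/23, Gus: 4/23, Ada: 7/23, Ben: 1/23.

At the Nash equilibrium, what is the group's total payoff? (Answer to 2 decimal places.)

Each unit j contributes comes back to j as 3.5 × (j's share), so j prefers to contribute only if that share exceeds 1/3.5 = 0.2857; otherwise keeping the unit dominates.
Sam and Ada clear that bar, contributing 56 each; the remaining 4 contribute 0. Total contributed: 112.
The shared-resources pool pays out 3.5 × 112 = 392.00 in total (split across the unequal shares, but the aggregate is all that matters for the group sum).
The 4 free-riders keep 56 each, adding 224. Group total = 224 + 392.00 = 616.00.

616.00 hours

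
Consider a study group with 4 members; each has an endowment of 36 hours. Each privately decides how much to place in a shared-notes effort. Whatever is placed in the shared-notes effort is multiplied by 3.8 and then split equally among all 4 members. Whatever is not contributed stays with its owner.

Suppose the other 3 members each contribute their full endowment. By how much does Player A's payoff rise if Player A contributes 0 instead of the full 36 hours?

1.80 hours

Switching from a contribution of 36 to 0 lets Player A keep an extra 36 hours, but lowers the shared-notes effort by 36, which costs Player A their own share of that drop: 3.8/4 × 36 = 34.20.
Net gain = 36 − 34.20 = 1.80. The private return per contributed unit (0.9500) is below 1, so free-riding is indeed the best response regardless of what the others do.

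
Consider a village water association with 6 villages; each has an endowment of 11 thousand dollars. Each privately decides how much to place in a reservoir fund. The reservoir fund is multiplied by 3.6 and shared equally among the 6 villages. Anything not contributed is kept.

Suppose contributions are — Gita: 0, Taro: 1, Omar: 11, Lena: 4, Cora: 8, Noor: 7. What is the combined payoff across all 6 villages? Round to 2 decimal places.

Total contributed: 0 + 1 + 11 + 4 + 8 + 7 = 31; total kept: 6 × 11 − 31 = 35.
The reservoir fund pays out 3.6 × 31 = 111.60 in aggregate.
Group total = 35 + 111.60 = 146.60.

146.60 thousand dollars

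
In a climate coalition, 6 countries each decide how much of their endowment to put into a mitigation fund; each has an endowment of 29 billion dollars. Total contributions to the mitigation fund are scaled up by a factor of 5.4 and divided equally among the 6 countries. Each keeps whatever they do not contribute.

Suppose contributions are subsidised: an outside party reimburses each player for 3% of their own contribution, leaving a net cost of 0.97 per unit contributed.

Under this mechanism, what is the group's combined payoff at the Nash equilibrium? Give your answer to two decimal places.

With the mechanism, a contributed unit returns (5.4/6) / 0.97 = 0.9278 per unit of net cost — still below 1 — so contributing 0 remains dominant for every player.
Everyone keeps their endowment and the group total is 6 × 29 = 174.

174.00 billion dollars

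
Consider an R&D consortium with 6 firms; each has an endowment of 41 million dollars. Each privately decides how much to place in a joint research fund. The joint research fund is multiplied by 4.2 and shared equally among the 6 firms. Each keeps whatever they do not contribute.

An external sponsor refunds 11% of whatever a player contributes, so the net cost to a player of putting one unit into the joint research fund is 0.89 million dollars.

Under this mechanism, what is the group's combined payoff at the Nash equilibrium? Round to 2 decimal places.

246.00 million dollars

Even with the mechanism, each unit contributed returns only (4.2/6) / 0.89 = 0.7865 per unit of net cost, so contributing nothing is still dominant.
At the Nash equilibrium no one contributes; group total payoff = 6 × 41 = 246.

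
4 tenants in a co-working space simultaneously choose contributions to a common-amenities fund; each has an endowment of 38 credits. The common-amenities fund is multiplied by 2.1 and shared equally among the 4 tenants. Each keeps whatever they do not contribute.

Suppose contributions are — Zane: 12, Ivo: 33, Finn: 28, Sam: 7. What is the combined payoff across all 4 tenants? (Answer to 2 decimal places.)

Total contributed: 12 + 33 + 28 + 7 = 80; total kept: 4 × 38 − 80 = 72.
The common-amenities fund pays out 2.1 × 80 = 168.00 in aggregate.
Group total = 72 + 168.00 = 240.00.

240.00 credits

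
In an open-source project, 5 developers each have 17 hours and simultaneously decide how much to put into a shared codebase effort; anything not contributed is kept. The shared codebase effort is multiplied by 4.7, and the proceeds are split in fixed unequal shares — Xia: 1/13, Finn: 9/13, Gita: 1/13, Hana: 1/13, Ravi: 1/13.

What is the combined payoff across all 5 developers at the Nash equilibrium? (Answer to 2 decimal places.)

Each unit j contributes comes back to j as 4.7 × (j's share), so j prefers to contribute only if that share exceeds 1/4.7 = 0.2128; otherwise keeping the unit dominates.
The only share above 0.2128 is Finn's 9/13, contributing 17; the remaining 4 contribute 0. Total contributed: 17.
The shared codebase effort pays out 4.7 × 17 = 79.90 in total (split across the unequal shares, but the aggregate is all that matters for the group sum).
The 4 free-riders keep 17 each, adding 68. Group total = 68 + 79.90 = 147.90.

147.90 hours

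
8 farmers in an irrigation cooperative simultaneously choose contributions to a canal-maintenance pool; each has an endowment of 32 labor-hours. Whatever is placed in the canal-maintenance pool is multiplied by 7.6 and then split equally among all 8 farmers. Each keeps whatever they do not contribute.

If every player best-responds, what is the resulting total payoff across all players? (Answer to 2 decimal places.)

256.00 labor-hours

Each contributed unit returns 7.6/8 = 0.9500 to its contributor — below 1 — so contributing 0 is dominant for every player. At the Nash equilibrium everyone keeps their 32, and the group total is 8 × 32 = 256.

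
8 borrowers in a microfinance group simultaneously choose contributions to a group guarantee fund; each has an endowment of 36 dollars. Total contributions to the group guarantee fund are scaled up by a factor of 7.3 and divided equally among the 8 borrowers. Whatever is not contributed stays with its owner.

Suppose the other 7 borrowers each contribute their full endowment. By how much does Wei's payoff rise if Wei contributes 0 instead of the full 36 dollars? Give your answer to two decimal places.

3.15 dollars

Switching from a contribution of 36 to 0 lets Wei keep an extra 36 dollars, but lowers the group guarantee fund by 36, which costs Wei their own share of that drop: 7.3/8 × 36 = 32.85.
Net gain = 36 − 32.85 = 3.15. The private return per contributed unit (0.9125) is below 1, so free-riding is indeed the best response regardless of what the others do.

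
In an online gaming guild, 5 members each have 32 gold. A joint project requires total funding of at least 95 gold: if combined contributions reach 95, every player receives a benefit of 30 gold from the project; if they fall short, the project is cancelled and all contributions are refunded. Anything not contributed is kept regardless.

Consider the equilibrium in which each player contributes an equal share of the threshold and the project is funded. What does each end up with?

43 gold

Equal share of the threshold: 95/5 = 19.
At this profile no one gains by cutting their contribution: any cut drops the total below 95, the project is cancelled, contributions are refunded, and the deviator ends with 32, which is less than 32 − 19 + 30 = 43. Contributing more than 19 just wastes the excess. So contributing exactly 19 is a best response.
Each player's payoff: 32 − 19 + 30 = 43.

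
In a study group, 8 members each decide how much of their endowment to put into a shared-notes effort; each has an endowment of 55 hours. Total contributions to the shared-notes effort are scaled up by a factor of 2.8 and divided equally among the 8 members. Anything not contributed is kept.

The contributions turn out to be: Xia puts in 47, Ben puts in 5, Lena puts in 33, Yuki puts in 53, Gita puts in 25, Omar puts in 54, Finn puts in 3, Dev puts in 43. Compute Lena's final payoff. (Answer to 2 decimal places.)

Total contributed: 47 + 5 + 33 + 53 + 25 + 54 + 3 + 43 = 263.
Each receives 2.8 × 263 / 8 = 92.05 from the shared-notes effort.
Lena keeps 55 − 33 = 22, so Lena's payoff is 22 + 92.05 = 114.05.

114.05 hours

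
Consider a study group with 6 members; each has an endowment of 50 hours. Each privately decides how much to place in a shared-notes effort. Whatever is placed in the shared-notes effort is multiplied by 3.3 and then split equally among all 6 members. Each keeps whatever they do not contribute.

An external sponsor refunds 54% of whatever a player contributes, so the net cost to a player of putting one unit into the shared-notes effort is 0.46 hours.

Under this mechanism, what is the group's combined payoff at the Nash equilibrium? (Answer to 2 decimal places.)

1152.00 hours

The effective private return per unit is now (3.3/6) / 0.46 = 1.1957 > 1, so every player's dominant strategy flips to full contribution.
At the Nash equilibrium everyone contributes 50. Group total payoff = 6 × (50 × 0.54 + 3.3 × 50) = 1152.00.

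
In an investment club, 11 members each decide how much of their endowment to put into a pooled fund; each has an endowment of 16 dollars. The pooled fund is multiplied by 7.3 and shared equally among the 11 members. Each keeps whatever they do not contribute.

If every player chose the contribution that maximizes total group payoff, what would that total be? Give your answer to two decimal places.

Each contributed unit returns 7.300 to the group as a whole (0.6636 to each of 11 players), which exceeds 1, so the social optimum is full contribution: group total = 7.300 × 176 = 1284.80.

1284.80 dollars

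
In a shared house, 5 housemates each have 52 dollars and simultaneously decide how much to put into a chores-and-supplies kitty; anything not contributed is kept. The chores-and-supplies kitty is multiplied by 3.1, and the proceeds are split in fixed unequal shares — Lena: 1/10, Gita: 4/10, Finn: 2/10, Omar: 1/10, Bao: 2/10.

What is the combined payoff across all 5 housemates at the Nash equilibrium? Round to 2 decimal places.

369.20 dollars

Player j's private return per contributed unit is 3.1 × (j's share). Contributing is weakly dominant for j when that share is at least 1/3.1 = 0.3226, and contributing 0 is dominant otherwise.
Only Gita (4/10) clears that bar, contributing 52; the remaining 4 contribute 0. Total contributed: 52.
The chores-and-supplies kitty pays out 3.1 × 52 = 161.20 in total (split across the unequal shares, but the aggregate is all that matters for the group sum).
The 4 free-riders keep 52 each, adding 208. Group total = 208 + 161.20 = 369.20.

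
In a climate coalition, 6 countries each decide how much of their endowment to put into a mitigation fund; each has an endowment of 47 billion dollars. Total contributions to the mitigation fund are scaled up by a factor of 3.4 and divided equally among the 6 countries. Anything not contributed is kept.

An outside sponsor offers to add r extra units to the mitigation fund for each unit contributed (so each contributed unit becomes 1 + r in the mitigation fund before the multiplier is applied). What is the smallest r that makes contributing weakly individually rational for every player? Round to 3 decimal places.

With matching at rate r, one contributed unit becomes (1 + r) in the mitigation fund and returns 3.4 × (1 + r) / 6 to the contributor.
Setting this equal to 1: 1 + r = 6/3.4 = 1.7647.
So the minimum matching rate is r = 1.7647 − 1 = 0.765.

0.765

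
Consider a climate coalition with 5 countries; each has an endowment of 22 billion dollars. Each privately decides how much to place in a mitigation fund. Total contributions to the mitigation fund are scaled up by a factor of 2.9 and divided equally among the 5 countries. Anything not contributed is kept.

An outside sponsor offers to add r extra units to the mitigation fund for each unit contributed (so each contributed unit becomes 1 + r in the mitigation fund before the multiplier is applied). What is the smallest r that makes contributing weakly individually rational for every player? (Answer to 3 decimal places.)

0.724

With matching at rate r, one contributed unit becomes (1 + r) in the mitigation fund and returns 2.9 × (1 + r) / 5 to the contributor.
Setting this equal to 1: 1 + r = 5/2.9 = 1.7241.
So the minimum matching rate is r = 1.7241 − 1 = 0.724.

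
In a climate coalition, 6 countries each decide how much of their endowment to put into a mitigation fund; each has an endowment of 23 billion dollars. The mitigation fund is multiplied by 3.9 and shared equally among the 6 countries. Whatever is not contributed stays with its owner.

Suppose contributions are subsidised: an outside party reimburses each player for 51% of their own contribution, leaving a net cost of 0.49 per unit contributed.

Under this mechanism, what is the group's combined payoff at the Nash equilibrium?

608.58 billion dollars

The effective private return per unit is now (3.9/6) / 0.49 = 1.3265 > 1, so every player's dominant strategy flips to full contribution.
So the Nash equilibrium is full contribution by all 6; the group earns 6 × (23 × 0.51 + 3.9 × 23) = 608.58.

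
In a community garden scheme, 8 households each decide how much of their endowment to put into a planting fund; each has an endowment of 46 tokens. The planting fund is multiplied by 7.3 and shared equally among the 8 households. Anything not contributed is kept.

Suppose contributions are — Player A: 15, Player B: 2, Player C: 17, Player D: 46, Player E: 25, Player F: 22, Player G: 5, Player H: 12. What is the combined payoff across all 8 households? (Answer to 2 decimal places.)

1275.20 tokens

Total contributed: 15 + 2 + 17 + 46 + 25 + 22 + 5 + 12 = 144; total kept: 8 × 46 − 144 = 224.
The planting fund pays out 7.3 × 144 = 1051.20 in aggregate.
Group total = 224 + 1051.20 = 1275.20.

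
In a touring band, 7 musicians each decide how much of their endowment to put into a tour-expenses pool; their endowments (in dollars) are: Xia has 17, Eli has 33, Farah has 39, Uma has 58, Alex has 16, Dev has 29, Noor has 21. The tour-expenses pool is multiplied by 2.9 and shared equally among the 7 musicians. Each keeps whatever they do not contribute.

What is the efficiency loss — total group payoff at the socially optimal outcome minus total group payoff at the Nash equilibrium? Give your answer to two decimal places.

404.70 dollars

The private return per contributed unit is 2.9/7 = 0.4143 < 1 for every player regardless of endowment, so the Nash equilibrium is zero contribution and the group total is Σ E_j = 17 + 33 + 39 + 58 + 16 + 29 + 21 = 213.
Each contributed unit returns 2.900 to the group, so the social optimum is full contribution by everyone: group total = 2.900 × 213 = 617.70.
Efficiency loss = (2.900 − 1) × 213 = 404.70.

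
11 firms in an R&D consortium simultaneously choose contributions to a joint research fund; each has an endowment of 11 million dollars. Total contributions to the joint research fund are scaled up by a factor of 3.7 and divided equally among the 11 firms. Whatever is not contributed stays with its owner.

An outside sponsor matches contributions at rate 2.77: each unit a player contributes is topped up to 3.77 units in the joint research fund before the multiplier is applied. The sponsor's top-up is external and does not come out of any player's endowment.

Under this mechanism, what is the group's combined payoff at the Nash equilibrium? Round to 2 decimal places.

1687.83 million dollars

The effective private return per unit is now 3.7 × 3.77 / 11 = 1.2681 > 1, so every player's dominant strategy flips to full contribution.
So the Nash equilibrium is full contribution by all 11; the group earns 3.7 × 3.77 × 121 = 1687.83.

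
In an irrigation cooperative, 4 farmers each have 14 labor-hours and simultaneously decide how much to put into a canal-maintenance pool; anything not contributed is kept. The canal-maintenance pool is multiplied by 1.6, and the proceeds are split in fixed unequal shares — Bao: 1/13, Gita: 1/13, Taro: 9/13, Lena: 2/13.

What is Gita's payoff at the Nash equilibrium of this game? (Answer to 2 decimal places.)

Player j's private return per contributed unit is 1.6 × (j's share). Contributing is weakly dominant for j when that share is at least 1/1.6 = 0.6250, and contributing 0 is dominant otherwise.
Taro alone (share 9/13) is above the threshold, contributing 14; the remaining 3 contribute 0. Total contributed: 14.
Gita keeps 14 and receives 1.6 × 14 × 1/13 = 1.72 from the canal-maintenance pool, for a payoff of 15.72.

15.72 labor-hours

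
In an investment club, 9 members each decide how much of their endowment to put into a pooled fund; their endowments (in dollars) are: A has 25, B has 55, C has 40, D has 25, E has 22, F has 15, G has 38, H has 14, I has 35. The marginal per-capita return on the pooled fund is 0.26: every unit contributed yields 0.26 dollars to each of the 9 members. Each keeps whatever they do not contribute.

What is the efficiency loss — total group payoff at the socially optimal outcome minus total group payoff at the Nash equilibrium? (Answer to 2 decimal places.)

The private return per contributed unit is 0.26 < 1 for everyone, so the Nash equilibrium is zero contribution and the group total is Σ E_j = 25 + 55 + 40 + 25 + 22 + 15 + 38 + 14 + 35 = 269.
Each contributed unit returns 2.340 to the group, so the social optimum is full contribution by everyone: group total = 2.340 × 269 = 629.46.
Efficiency loss = (2.340 − 1) × 269 = 360.46.

360.46 dollars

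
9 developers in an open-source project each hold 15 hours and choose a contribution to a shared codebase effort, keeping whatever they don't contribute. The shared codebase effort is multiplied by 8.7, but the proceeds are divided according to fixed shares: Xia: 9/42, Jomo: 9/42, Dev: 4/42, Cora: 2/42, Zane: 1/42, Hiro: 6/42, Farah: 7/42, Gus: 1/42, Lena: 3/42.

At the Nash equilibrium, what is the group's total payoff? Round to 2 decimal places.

For player j, contributing a unit is worthwhile iff 8.7 × (j's share) ≥ 1, i.e. iff j's share is at least 0.1149.
Xia, Jomo, Hiro and Farah clear that bar, contributing 15 each; the remaining 5 contribute 0. Total contributed: 60.
The shared codebase effort pays out 8.7 × 60 = 522.00 in total (split across the unequal shares, but the aggregate is all that matters for the group sum).
The 5 free-riders keep 15 each, adding 75. Group total = 75 + 522.00 = 597.00.

597.00 hours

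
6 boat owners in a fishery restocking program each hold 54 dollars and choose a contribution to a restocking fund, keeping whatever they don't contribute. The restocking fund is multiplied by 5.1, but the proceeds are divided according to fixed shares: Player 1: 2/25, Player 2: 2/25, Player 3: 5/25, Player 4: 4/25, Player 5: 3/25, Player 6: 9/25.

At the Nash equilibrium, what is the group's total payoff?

Player j's private return per contributed unit is 5.1 × (j's share). Contributing is weakly dominant for j when that share is at least 1/5.1 = 0.1961, and contributing 0 is dominant otherwise.
The shares above 0.1961 belong to Player 3 and Player 6, contributing 54 each; the remaining 4 contribute 0. Total contributed: 108.
The restocking fund pays out 5.1 × 108 = 550.80 in total (split across the unequal shares, but the aggregate is all that matters for the group sum).
The 4 free-riders keep 54 each, adding 216. Group total = 216 + 550.80 = 766.80.

766.80 dollars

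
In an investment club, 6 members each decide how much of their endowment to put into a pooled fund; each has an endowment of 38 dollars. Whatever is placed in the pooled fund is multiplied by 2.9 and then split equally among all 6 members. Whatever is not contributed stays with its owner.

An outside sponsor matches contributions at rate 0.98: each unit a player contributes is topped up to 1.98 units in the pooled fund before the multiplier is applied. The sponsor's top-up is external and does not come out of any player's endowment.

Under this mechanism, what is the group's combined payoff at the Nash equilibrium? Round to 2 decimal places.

228.00 dollars

Even with the mechanism, each unit contributed returns only 2.9 × 1.98 / 6 = 0.9570 per unit of net cost, so contributing nothing is still dominant.
At the Nash equilibrium no one contributes; group total payoff = 6 × 38 = 228.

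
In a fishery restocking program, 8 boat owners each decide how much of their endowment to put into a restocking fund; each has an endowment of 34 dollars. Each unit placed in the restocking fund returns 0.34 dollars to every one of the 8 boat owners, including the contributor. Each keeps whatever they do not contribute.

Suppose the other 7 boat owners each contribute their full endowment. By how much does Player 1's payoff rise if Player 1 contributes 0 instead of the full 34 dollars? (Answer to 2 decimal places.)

22.44 dollars

Switching from a contribution of 34 to 0 lets Player 1 keep an extra 34 dollars, but lowers the restocking fund by 34, which costs Player 1 their own share of that drop: 0.34 × 34 = 11.56.
Net gain = 34 − 11.56 = 22.44. The private return per contributed unit (0.34) is below 1, so free-riding is indeed the best response regardless of what the others do.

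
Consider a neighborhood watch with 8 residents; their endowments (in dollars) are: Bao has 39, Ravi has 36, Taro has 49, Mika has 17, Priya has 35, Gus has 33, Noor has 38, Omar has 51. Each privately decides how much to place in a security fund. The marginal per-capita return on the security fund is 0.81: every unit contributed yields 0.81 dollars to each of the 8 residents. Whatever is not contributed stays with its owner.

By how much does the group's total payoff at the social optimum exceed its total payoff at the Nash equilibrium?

1633.04 dollars

The private return per contributed unit is 0.81 < 1 for everyone, so the Nash equilibrium is zero contribution and the group total is Σ E_j = 39 + 36 + 49 + 17 + 35 + 33 + 38 + 51 = 298.
Each contributed unit returns 6.480 to the group, so the social optimum is full contribution by everyone: group total = 6.480 × 298 = 1931.04.
Efficiency loss = (6.480 − 1) × 298 = 1633.04.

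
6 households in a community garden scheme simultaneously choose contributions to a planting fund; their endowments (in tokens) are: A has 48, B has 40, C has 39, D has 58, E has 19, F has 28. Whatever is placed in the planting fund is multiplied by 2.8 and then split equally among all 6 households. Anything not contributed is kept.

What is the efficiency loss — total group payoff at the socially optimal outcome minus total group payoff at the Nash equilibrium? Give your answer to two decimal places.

417.60 tokens

The private return per contributed unit is 2.8/6 = 0.4667 < 1 for every player regardless of endowment, so the Nash equilibrium is zero contribution and the group total is Σ E_j = 48 + 40 + 39 + 58 + 19 + 28 = 232.
Each contributed unit returns 2.800 to the group, so the social optimum is full contribution by everyone: group total = 2.800 × 232 = 649.60.
Efficiency loss = (2.800 − 1) × 232 = 417.60.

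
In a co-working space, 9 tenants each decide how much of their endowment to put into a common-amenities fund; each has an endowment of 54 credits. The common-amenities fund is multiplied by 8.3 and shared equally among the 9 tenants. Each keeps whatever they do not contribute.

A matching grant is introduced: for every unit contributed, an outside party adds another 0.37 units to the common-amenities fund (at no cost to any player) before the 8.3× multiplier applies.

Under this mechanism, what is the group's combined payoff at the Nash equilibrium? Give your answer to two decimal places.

5526.31 credits

With the mechanism, a contributed unit returns 8.3 × 1.37 / 9 = 1.2634 per unit of net cost to the contributor — now above 1 — so contributing fully is weakly dominant for every player.
So the Nash equilibrium is full contribution by all 9; the group earns 8.3 × 1.37 × 486 = 5526.31.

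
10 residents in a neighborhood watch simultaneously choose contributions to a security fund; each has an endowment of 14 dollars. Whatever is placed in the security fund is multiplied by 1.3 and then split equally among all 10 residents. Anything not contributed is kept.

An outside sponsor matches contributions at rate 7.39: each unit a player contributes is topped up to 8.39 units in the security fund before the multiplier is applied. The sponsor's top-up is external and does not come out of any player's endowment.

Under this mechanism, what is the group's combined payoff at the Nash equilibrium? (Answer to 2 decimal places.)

Under the mechanism each unit contributed yields 1.3 × 8.39 / 10 = 1.0907 back to its contributor per unit of net cost, which exceeds 1, making full contribution the dominant choice for everyone.
So the Nash equilibrium is full contribution by all 10; the group earns 1.3 × 8.39 × 140 = 1526.98.

1526.98 dollars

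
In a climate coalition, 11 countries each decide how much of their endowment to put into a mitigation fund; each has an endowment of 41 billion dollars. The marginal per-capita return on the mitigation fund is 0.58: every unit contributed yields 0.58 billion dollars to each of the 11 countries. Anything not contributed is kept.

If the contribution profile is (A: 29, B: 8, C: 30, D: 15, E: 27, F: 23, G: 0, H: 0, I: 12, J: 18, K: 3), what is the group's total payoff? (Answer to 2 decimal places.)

Total contributed: 29 + 8 + 30 + 15 + 27 + 23 + 0 + 0 + 12 + 18 + 3 = 165; total kept: 11 × 41 − 165 = 286.
The mitigation fund pays out 0.58 × 11 × 165 = 1052.70 in aggregate.
Group total = 286 + 1052.70 = 1338.70.

1338.70 billion dollars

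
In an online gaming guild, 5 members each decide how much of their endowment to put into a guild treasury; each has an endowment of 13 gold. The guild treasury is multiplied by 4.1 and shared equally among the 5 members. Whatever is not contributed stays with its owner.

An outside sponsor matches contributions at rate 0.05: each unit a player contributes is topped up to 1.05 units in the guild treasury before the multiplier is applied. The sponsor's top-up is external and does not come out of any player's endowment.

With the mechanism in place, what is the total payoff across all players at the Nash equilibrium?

Even with the mechanism, each unit contributed returns only 4.1 × 1.05 / 5 = 0.8610 per unit of net cost, so contributing nothing is still dominant.
Everyone keeps their endowment and the group total is 5 × 13 = 65.

65.00 gold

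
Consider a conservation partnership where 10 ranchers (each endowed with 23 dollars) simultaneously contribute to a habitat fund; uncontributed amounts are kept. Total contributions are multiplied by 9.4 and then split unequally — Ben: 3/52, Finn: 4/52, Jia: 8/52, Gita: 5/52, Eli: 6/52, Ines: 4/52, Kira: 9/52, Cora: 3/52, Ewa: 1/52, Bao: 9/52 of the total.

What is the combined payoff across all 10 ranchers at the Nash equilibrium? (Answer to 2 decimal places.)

A player with share s gets back 9.4·s per unit contributed, so full contribution is dominant for anyone with s > 1/9.4 = 0.1064 and zero contribution is dominant for anyone below.
Jia, Eli, Kira and Bao clear that bar, contributing 23 each; the remaining 6 contribute 0. Total contributed: 92.
The habitat fund pays out 9.4 × 92 = 864.80 in total (split across the unequal shares, but the aggregate is all that matters for the group sum).
The 6 free-riders keep 23 each, adding 138. Group total = 138 + 864.80 = 1002.80.

1002.80 dollars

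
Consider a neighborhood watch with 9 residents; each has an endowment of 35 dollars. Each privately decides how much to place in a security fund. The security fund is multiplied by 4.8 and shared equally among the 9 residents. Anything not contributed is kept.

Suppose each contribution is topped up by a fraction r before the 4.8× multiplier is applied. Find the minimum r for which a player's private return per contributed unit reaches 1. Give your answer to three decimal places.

0.875

With matching at rate r, one contributed unit becomes (1 + r) in the security fund and returns 4.8 × (1 + r) / 9 to the contributor.
Setting this equal to 1: 1 + r = 9/4.8 = 1.8750.
So the minimum matching rate is r = 1.8750 − 1 = 0.875.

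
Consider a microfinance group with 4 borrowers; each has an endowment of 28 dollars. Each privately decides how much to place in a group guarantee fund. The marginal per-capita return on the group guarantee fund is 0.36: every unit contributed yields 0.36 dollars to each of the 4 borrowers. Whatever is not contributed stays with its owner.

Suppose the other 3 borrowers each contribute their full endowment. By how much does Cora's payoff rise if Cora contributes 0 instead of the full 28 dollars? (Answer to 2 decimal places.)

Switching from a contribution of 28 to 0 lets Cora keep an extra 28 dollars, but lowers the group guarantee fund by 28, which costs Cora their own share of that drop: 0.36 × 28 = 10.08.
Net gain = 28 − 10.08 = 17.92. The private return per contributed unit (0.36) is below 1, so free-riding is indeed the best response regardless of what the others do.

17.92 dollars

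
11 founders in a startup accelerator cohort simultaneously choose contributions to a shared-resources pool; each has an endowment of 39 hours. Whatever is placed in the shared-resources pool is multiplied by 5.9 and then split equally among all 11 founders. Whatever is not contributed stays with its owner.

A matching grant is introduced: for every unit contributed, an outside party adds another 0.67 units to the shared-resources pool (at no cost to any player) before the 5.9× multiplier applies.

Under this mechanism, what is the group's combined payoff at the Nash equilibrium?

429.00 hours

Even with the mechanism, each unit contributed returns only 5.9 × 1.67 / 11 = 0.8957 per unit of net cost, so contributing nothing is still dominant.
At the Nash equilibrium no one contributes; group total payoff = 11 × 39 = 429.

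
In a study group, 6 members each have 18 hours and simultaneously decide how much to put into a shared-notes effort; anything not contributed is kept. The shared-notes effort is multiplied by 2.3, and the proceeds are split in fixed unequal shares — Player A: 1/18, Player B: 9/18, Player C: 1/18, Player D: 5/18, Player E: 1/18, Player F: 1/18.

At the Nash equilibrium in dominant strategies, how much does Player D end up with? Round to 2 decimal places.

Each unit j contributes comes back to j as 2.3 × (j's share), so j prefers to contribute only if that share exceeds 1/2.3 = 0.4348; otherwise keeping the unit dominates.
Player B alone (share 9/18) is above the threshold, contributing 18; the remaining 5 contribute 0. Total contributed: 18.
Player D keeps 18 and receives 2.3 × 18 × 5/18 = 11.50 from the shared-notes effort, for a payoff of 29.50.

29.50 hours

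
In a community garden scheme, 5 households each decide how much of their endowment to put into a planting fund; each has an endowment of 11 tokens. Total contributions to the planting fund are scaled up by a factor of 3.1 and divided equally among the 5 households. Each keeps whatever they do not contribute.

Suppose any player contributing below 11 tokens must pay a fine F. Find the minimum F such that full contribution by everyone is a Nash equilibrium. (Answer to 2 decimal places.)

Given the others contribute fully, the best deviation is to contribute 0 (any partial contribution still incurs the fine and gives up units whose private return 0.6200 is below 1).
Deviating from 11 to 0 saves 11 tokens but forfeits the deviator's share of the drop in the planting fund: 3.1/5 × 11 = 6.82.
So the deviation gain is 11 − 6.82 = 4.18, and the fine must be at least 4.18 tokens to wipe it out.

4.18 tokens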